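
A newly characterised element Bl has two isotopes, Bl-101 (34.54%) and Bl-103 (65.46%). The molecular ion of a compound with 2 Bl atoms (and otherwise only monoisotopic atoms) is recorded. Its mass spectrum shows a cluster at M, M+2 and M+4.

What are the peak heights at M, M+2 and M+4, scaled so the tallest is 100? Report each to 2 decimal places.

Expanding (0.3454 + 0.6546)^2:
P(M) = 0.3454^2 = 0.119301
P(M+2) = 2 × 0.3454^1 × 0.6546^1 = 0.452198
P(M+4) = 0.6546^2 = 0.428501
The M+2 peak is largest (0.452198); scaling to 100 gives 26.38 : 100.00 : 94.76.

26.38 : 100.00 : 94.76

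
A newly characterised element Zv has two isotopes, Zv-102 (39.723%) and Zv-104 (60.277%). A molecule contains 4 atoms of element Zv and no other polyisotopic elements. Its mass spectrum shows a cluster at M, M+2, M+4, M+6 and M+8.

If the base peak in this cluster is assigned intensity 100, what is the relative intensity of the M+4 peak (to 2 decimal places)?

98.85

(0.39723 + 0.60277)^4 gives M 0.0249, M+2 0.1511, M+4 0.3440, M+6 0.3480, M+8 0.1320; the largest is M+6.
P(M+6) = C(4,3) × 0.39723^1 × 0.60277^3 = 4 × 0.39723 × 0.21900543 = 0.347982 (base)
P(M+4) = C(4,2) × 0.39723^2 × 0.60277^2 = 6 × 0.15779167 × 0.36333167 = 0.343984
Relative intensity = 0.343984 / 0.347982 × 100 = 98.85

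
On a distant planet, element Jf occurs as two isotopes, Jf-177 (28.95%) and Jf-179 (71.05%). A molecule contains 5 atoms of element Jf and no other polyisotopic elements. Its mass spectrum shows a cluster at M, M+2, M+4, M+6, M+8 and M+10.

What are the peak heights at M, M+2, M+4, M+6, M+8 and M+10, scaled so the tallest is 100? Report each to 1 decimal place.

The 5 Jf atoms are independent, so intensities follow the terms of (0.2895 + 0.7105)^5.
P(M) = 0.2895^5 = 0.002033
P(M+2) = 5 × 0.2895^4 × 0.7105^1 = 0.024953
P(M+4) = 10 × 0.2895^3 × 0.7105^2 = 0.122482
P(M+6) = 10 × 0.2895^2 × 0.7105^3 = 0.300600
P(M+8) = 5 × 0.2895^1 × 0.7105^4 = 0.368871
P(M+10) = 0.7105^5 = 0.181059
The M+8 peak is largest (0.368871); scaling to 100 gives 0.6 : 6.8 : 33.2 : 81.5 : 100.0 : 49.1.

0.6 : 6.8 : 33.2 : 81.5 : 100.0 : 49.1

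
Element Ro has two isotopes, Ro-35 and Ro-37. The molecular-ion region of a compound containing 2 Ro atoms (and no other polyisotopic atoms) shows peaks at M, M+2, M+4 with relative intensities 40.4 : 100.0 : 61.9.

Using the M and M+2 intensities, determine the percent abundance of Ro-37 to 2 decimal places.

Write p for the Ro-35 fraction. I(M+2)/I(M) = [C(2,1)·p^1·(1−p)] / p^2 = 2·(1−p)/p = 100.0/40.4 = 2.4752
(1−p)/p = 2.4752/2 = 1.2376  ⇒  p = 1/(1 + 1.2376) = 0.4469
Ro-35: 44.69%, Ro-37: 55.31%.

55.31%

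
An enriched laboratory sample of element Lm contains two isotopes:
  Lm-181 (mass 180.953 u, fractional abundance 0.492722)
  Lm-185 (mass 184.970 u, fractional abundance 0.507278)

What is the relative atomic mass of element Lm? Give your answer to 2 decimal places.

Average mass = Σ (abundance × isotope mass) = 0.492722 × 180.953 + 0.507278 × 184.970
= 89.1595 + 93.8312 = 182.9907 u

182.99 u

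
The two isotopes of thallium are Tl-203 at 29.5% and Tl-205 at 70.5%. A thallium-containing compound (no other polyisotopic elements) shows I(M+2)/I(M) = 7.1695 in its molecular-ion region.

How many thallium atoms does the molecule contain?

3

For n independent Tl atoms, I(M+2)/I(M) = n · (abundance Tl-205) / (abundance Tl-203) = n · 0.705/0.295.
n = 7.1695 × 0.295/0.705 = 3.00 ≈ 3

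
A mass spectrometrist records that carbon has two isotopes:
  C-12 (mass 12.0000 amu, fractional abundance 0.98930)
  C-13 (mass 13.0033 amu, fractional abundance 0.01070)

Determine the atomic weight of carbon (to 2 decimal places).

12.01 amu

The abundance-weighted mean is 0.98930 × 12.0000 + 0.01070 × 13.0033
= 11.87160 + 0.13914 = 12.01074 amu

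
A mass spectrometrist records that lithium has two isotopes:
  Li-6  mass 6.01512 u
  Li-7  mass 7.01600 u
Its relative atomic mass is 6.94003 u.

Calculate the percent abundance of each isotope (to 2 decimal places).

Let x be the fractional abundance of Li-6; then Li-7 has abundance 1 − x.
6.01512·x + 7.01600·(1 − x) = 6.94003
(6.01512 − 7.01600)·x = 6.94003 − 7.01600
x = -0.07597 / -1.00088 = 0.07590 → 7.59% Li-6, 92.41% Li-7.

Li-6: 7.59%, Li-7: 92.41%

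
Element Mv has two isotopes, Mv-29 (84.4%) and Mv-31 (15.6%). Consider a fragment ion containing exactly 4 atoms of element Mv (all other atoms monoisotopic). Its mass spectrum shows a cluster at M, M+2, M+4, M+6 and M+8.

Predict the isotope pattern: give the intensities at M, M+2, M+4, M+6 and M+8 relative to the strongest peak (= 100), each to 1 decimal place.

Expanding (0.844 + 0.156)^4:
P(M) = 0.844^4 = 0.507423
P(M+2) = 4 × 0.844^3 × 0.156^1 = 0.375156
P(M+4) = 6 × 0.844^2 × 0.156^2 = 0.104012
P(M+6) = 4 × 0.844^1 × 0.156^3 = 0.012817
P(M+8) = 0.156^4 = 0.000592
The M peak is largest (0.507423); scaling to 100 gives 100.0 : 73.9 : 20.5 : 2.5 : 0.1.

100.0 : 73.9 : 20.5 : 2.5 : 0.1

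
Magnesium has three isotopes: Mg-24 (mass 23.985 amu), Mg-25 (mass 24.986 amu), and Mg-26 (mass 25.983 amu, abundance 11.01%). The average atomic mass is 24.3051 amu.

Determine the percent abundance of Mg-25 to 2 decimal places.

10.00%

Let x and y be the fractions of Mg-24 and Mg-25. Then x + y = 1 − 0.1101 = 0.8899 and 23.985x + 24.986y = 24.3051 − 0.1101×25.983 = 21.4443717.
Substituting: 23.985x + 24.986(0.8899 − x) = 21.4443717
(23.985 − 24.986)x = -0.7906697  ⇒  x = 0.78988, y = 0.10002
Mg-24: 78.99%, Mg-25: 10.00%.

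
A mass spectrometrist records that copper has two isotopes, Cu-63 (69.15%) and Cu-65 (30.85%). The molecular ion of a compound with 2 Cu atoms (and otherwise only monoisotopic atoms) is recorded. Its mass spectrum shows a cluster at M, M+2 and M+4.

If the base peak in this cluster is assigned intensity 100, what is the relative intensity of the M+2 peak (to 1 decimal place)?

(0.6915 + 0.3085)^2 gives M 0.4782, M+2 0.4267, M+4 0.0952; the largest is M.
P(M) = C(2,0) × 0.6915^2 × 0.3085^0 = 1 × 0.47817225 × 1.0000 = 0.478172 (base)
P(M+2) = C(2,1) × 0.6915^1 × 0.3085^1 = 2 × 0.6915 × 0.3085 = 0.426656
Relative intensity = 0.426656 / 0.478172 × 100 = 89.2

89.2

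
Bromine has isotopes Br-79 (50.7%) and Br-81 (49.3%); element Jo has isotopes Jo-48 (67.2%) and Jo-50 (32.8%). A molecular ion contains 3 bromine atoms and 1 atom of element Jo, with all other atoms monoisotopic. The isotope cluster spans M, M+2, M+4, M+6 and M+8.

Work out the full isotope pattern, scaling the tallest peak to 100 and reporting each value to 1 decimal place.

23.5 : 79.9 : 100.0 : 54.1 : 10.5

Bromine pattern (n=3): 0.13032384 : 0.38017547 : 0.36967753 : 0.11982316
Element Jo pattern (n=1): 0.6720 : 0.3280
Convolve the two distributions (both contribute in 2-u steps):
  M: 0.13032384×0.6720 = 0.087578
  M+2: 0.13032384×0.3280 + 0.38017547×0.6720 = 0.298224
  M+4: 0.38017547×0.3280 + 0.36967753×0.6720 = 0.373121
  M+6: 0.36967753×0.3280 + 0.11982316×0.6720 = 0.201775
  M+8: 0.11982316×0.3280 = 0.039302
Scale to base peak (0.373121) = 100: 23.5 : 79.9 : 100.0 : 54.1 : 10.5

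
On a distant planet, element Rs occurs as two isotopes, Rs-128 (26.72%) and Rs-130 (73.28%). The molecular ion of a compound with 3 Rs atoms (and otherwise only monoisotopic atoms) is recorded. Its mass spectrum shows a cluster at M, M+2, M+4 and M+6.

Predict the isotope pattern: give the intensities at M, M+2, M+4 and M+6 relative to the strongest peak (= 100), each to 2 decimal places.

Each Rs atom is independently Rs-128 (p = 0.2672) or Rs-130 (q = 0.7328); the cluster is the binomial expansion (p + q)^3.
P(M) = 0.2672^3 = 0.019077
P(M+2) = 3 × 0.2672^2 × 0.7328^1 = 0.156957
P(M+4) = 3 × 0.2672^1 × 0.7328^2 = 0.430456
P(M+6) = 0.7328^3 = 0.393511
The M+4 peak is largest (0.430456); scaling to 100 gives 4.43 : 36.46 : 100.00 : 91.42.

4.43 : 36.46 : 100.00 : 91.42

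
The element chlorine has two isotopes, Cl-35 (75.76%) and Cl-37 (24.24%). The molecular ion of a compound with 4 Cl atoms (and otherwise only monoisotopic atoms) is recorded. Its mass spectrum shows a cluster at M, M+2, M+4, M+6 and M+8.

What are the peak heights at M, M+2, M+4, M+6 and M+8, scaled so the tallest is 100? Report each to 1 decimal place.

The 4 Cl atoms are independent, so intensities follow the terms of (0.7576 + 0.2424)^4.
P(M) = 0.7576^4 = 0.329428
P(M+2) = 4 × 0.7576^3 × 0.2424^1 = 0.421612
P(M+4) = 6 × 0.7576^2 × 0.2424^2 = 0.202347
P(M+6) = 4 × 0.7576^1 × 0.2424^3 = 0.043162
P(M+8) = 0.2424^4 = 0.003452
The M+2 peak is largest (0.421612); scaling to 100 gives 78.1 : 100.0 : 48.0 : 10.2 : 0.8.

78.1 : 100.0 : 48.0 : 10.2 : 0.8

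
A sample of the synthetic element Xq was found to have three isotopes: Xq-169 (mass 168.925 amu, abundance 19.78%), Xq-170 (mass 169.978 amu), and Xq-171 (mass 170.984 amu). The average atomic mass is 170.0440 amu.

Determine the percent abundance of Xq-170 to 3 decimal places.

52.955%

The remaining 80.22% is split between Xq-170 (fraction x) and Xq-171 (fraction 0.8022 − x).
Substituting: 169.978x + 170.984(0.8022 − x) = 136.630635
(169.978 − 170.984)x = -0.5327298  ⇒  x = 0.52955, y = 0.27265
Xq-170: 52.955%, Xq-171: 27.265%.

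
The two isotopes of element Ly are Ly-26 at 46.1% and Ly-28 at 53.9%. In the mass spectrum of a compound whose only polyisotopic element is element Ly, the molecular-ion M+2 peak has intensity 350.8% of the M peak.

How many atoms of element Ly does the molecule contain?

3

The M+2/M ratio from n Ly atoms is n · q/p = n · 0.539/0.461.
n = 3.508 × 0.461/0.539 = 3.00 ≈ 3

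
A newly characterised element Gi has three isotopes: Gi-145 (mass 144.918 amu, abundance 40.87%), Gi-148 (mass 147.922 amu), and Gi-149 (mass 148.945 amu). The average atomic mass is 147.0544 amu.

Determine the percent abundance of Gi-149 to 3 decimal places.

Let x and y be the fractions of Gi-148 and Gi-149. Then x + y = 1 − 0.4087 = 0.5913 and 147.922x + 148.945y = 147.0544 − 0.4087×144.918 = 87.8264134.
Substituting: 147.922x + 148.945(0.5913 − x) = 87.8264134
(147.922 − 148.945)x = -0.2447651  ⇒  x = 0.23926, y = 0.35204
Gi-148: 23.926%, Gi-149: 35.204%.

35.204%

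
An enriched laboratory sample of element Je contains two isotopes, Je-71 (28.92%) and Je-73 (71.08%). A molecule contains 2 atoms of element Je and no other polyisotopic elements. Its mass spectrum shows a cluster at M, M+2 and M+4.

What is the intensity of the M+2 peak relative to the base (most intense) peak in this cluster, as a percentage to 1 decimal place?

81.4%

Binomial terms of (0.2892 + 0.7108)^2: M 0.0836, M+2 0.4111, M+4 0.5052 → M+4 is the base peak.
P(M+4) = C(2,2) × 0.2892^0 × 0.7108^2 = 1 × 1.0000 × 0.50523664 = 0.505237 (base)
P(M+2) = C(2,1) × 0.2892^1 × 0.7108^1 = 2 × 0.2892 × 0.7108 = 0.411127
Relative intensity = 0.411127 / 0.505237 × 100 = 81.4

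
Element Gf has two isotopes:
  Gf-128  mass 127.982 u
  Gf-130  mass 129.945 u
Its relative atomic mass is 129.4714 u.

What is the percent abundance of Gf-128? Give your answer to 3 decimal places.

With x = fraction of Gf-128 (so Gf-130 is 1 − x):
127.982·x + 129.945·(1 − x) = 129.4714
(127.982 − 129.945)·x = 129.4714 − 129.945
x = -0.4736 / -1.963 = 0.24126 → 24.126% Gf-128, 75.874% Gf-130.

24.126%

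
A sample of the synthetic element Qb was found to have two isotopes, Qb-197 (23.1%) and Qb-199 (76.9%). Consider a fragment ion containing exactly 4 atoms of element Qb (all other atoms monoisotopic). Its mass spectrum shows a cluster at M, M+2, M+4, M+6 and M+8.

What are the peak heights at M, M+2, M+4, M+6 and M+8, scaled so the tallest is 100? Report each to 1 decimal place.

0.7 : 9.0 : 45.1 : 100.0 : 83.2

Expanding (0.231 + 0.769)^4:
P(M) = 0.231^4 = 0.002847
P(M+2) = 4 × 0.231^3 × 0.769^1 = 0.037916
P(M+4) = 6 × 0.231^2 × 0.769^2 = 0.189334
P(M+6) = 4 × 0.231^1 × 0.769^3 = 0.420195
P(M+8) = 0.769^4 = 0.349708
The M+6 peak is largest (0.420195); scaling to 100 gives 0.7 : 9.0 : 45.1 : 100.0 : 83.2.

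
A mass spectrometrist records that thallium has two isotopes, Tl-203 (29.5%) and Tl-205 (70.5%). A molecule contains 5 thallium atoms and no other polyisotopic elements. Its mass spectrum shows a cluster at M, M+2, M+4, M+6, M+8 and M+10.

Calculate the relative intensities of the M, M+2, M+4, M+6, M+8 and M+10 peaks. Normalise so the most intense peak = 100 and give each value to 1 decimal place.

0.6 : 7.3 : 35.0 : 83.7 : 100.0 : 47.8

Expanding (0.295 + 0.705)^5:
P(M) = 0.295^5 = 0.002234
P(M+2) = 5 × 0.295^4 × 0.705^1 = 0.026696
P(M+4) = 10 × 0.295^3 × 0.705^2 = 0.127598
P(M+6) = 10 × 0.295^2 × 0.705^3 = 0.304938
P(M+8) = 5 × 0.295^1 × 0.705^4 = 0.364375
P(M+10) = 0.705^5 = 0.174159
The M+8 peak is largest (0.364375); scaling to 100 gives 0.6 : 7.3 : 35.0 : 83.7 : 100.0 : 47.8.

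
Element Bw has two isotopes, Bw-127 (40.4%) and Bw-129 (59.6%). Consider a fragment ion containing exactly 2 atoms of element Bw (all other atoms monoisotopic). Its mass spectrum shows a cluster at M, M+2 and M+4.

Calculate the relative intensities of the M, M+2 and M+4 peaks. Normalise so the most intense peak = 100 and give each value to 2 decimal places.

The 2 Bw atoms are independent, so intensities follow the terms of (0.404 + 0.596)^2.
P(M) = 0.404^2 = 0.163216
P(M+2) = 2 × 0.404^1 × 0.596^1 = 0.481568
P(M+4) = 0.596^2 = 0.355216
The M+2 peak is largest (0.481568); scaling to 100 gives 33.89 : 100.00 : 73.76.

33.89 : 100.00 : 73.76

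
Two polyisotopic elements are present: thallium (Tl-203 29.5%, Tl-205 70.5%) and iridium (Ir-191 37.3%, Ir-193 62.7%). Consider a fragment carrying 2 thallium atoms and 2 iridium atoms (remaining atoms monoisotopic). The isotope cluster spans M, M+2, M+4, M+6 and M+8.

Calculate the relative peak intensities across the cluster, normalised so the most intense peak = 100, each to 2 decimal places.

Thallium pattern (n=2): 0.087025 : 0.41595 : 0.497025
Iridium pattern (n=2): 0.139129 : 0.467742 : 0.393129
Convolve the two distributions (both contribute in 2-u steps):
  M: 0.087025×0.139129 = 0.012108
  M+2: 0.087025×0.467742 + 0.41595×0.139129 = 0.098576
  M+4: 0.087025×0.393129 + 0.41595×0.467742 + 0.497025×0.139129 = 0.297920
  M+6: 0.41595×0.393129 + 0.497025×0.467742 = 0.396001
  M+8: 0.497025×0.393129 = 0.195395
Scale to base peak (0.396001) = 100: 3.06 : 24.89 : 75.23 : 100.00 : 49.34

3.06 : 24.89 : 75.23 : 100.00 : 49.34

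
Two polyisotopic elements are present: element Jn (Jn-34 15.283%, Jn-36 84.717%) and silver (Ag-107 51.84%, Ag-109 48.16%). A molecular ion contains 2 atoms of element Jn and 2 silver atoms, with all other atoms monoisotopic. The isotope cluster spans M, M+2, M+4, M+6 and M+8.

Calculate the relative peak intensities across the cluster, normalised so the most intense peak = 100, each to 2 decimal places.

Element Jn pattern (n=2): 0.02335701 : 0.25894598 : 0.71769701
Silver pattern (n=2): 0.26873856 : 0.49932288 : 0.23193856
Convolve the two distributions (both contribute in 2-u steps):
  M: 0.02335701×0.26873856 = 0.006277
  M+2: 0.02335701×0.49932288 + 0.25894598×0.26873856 = 0.081251
  M+4: 0.02335701×0.23193856 + 0.25894598×0.49932288 + 0.71769701×0.26873856 = 0.327588
  M+6: 0.25894598×0.23193856 + 0.71769701×0.49932288 = 0.418422
  M+8: 0.71769701×0.23193856 = 0.166462
Scale to base peak (0.418422) = 100: 1.50 : 19.42 : 78.29 : 100.00 : 39.78

1.50 : 19.42 : 78.29 : 100.00 : 39.78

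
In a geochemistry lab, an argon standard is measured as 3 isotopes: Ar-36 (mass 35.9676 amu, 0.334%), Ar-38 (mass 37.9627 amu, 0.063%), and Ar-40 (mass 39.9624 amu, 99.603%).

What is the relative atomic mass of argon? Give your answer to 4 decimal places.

Weight each isotope mass by its fractional abundance: 0.00334 × 35.9676 + 0.00063 × 37.9627 + 0.99603 × 39.9624
= 0.12013 + 0.02392 + 39.80375 = 39.94780 amu

39.9478 amu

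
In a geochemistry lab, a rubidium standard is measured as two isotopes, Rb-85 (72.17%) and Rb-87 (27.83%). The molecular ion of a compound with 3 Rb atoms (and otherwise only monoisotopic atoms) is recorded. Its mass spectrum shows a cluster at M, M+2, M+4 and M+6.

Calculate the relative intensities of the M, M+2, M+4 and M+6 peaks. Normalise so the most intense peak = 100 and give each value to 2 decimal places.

The 3 Rb atoms are independent, so intensities follow the terms of (0.7217 + 0.2783)^3.
P(M) = 0.7217^3 = 0.375898
P(M+2) = 3 × 0.7217^2 × 0.2783^1 = 0.434858
P(M+4) = 3 × 0.7217^1 × 0.2783^2 = 0.167689
P(M+6) = 0.2783^3 = 0.021555
The M+2 peak is largest (0.434858); scaling to 100 gives 86.44 : 100.00 : 38.56 : 4.96.

86.44 : 100.00 : 38.56 : 4.96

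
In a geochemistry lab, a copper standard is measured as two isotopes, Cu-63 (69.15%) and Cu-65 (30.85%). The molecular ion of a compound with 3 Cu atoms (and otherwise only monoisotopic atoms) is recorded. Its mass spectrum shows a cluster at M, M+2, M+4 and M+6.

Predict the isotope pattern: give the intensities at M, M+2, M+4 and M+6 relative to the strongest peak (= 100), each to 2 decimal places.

The 3 Cu atoms are independent, so intensities follow the terms of (0.6915 + 0.3085)^3.
P(M) = 0.6915^3 = 0.330656
P(M+2) = 3 × 0.6915^2 × 0.3085^1 = 0.442548
P(M+4) = 3 × 0.6915^1 × 0.3085^2 = 0.197435
P(M+6) = 0.3085^3 = 0.029361
The M+2 peak is largest (0.442548); scaling to 100 gives 74.72 : 100.00 : 44.61 : 6.63.

74.72 : 100.00 : 44.61 : 6.63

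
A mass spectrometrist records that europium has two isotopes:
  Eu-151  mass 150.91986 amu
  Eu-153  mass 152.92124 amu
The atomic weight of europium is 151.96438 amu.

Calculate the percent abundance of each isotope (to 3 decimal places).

Eu-151: 47.810%, Eu-153: 52.190%

Let x be the fractional abundance of Eu-151; then Eu-153 has abundance 1 − x.
150.91986·x + 152.92124·(1 − x) = 151.96438
(150.91986 − 152.92124)·x = 151.96438 − 152.92124
x = -0.95686 / -2.00138 = 0.47810 → 47.810% Eu-151, 52.190% Eu-153.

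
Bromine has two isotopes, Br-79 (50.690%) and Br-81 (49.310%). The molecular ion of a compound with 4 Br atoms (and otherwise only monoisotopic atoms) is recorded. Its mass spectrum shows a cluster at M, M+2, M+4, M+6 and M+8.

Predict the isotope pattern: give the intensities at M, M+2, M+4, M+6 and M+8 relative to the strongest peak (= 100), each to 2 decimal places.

17.61 : 68.53 : 100.00 : 64.85 : 15.77

Each Br atom is independently Br-79 (p = 0.50690) or Br-81 (q = 0.49310); the cluster is the binomial expansion (p + q)^4.
P(M) = 0.50690^4 = 0.066022
P(M+2) = 4 × 0.50690^3 × 0.49310^1 = 0.256899
P(M+4) = 6 × 0.50690^2 × 0.49310^2 = 0.374857
P(M+6) = 4 × 0.50690^1 × 0.49310^3 = 0.243101
P(M+8) = 0.49310^4 = 0.059121
The M+4 peak is largest (0.374857); scaling to 100 gives 17.61 : 68.53 : 100.00 : 64.85 : 15.77.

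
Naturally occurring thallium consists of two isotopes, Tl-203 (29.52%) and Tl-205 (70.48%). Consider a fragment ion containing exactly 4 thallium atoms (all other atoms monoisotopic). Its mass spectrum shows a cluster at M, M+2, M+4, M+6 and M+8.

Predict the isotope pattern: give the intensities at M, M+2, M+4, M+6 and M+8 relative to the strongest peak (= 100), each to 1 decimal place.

1.8 : 17.5 : 62.8 : 100.0 : 59.7

Each Tl atom is independently Tl-203 (p = 0.2952) or Tl-205 (q = 0.7048); the cluster is the binomial expansion (p + q)^4.
P(M) = 0.2952^4 = 0.007594
P(M+2) = 4 × 0.2952^3 × 0.7048^1 = 0.072523
P(M+4) = 6 × 0.2952^2 × 0.7048^2 = 0.259726
P(M+6) = 4 × 0.2952^1 × 0.7048^3 = 0.413403
P(M+8) = 0.7048^4 = 0.246754
The M+6 peak is largest (0.413403); scaling to 100 gives 1.8 : 17.5 : 62.8 : 100.0 : 59.7.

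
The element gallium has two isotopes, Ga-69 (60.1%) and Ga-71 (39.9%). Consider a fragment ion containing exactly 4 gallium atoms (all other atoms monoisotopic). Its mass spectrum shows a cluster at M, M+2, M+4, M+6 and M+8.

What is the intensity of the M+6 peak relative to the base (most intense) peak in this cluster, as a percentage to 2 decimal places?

Term probabilities: M 0.1305, M+2 0.3465, M+4 0.3450, M+6 0.1527, M+8 0.0253. Base peak = M+2.
P(M+2) = C(4,1) × 0.601^3 × 0.399^1 = 4 × 0.2170818 × 0.3990 = 0.346463 (base)
P(M+6) = C(4,3) × 0.601^1 × 0.399^3 = 4 × 0.6010 × 0.0635212 = 0.152705
Relative intensity = 0.152705 / 0.346463 × 100 = 44.08

44.08%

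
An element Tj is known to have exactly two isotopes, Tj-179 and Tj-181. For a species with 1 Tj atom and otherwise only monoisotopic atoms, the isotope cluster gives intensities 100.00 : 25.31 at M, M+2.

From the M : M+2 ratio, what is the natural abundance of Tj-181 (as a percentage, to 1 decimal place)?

20.2%

If p is the fraction of Tj that is Tj-179, then I(M+2)/I(M) = [C(1,1)·p^0·(1−p)] / p^1 = 1·(1−p)/p = 25.31/100.00 = 0.2531
(1−p)/p = 0.2531/1 = 0.2531  ⇒  p = 1/(1 + 0.2531) = 0.7980
Tj-179: 79.8%, Tj-181: 20.2%.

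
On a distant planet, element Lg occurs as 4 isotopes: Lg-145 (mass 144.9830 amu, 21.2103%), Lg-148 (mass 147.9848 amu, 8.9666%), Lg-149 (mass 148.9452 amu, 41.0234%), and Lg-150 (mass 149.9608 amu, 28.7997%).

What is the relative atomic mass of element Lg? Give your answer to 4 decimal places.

The abundance-weighted mean is 0.212103 × 144.9830 + 0.089666 × 147.9848 + 0.410234 × 148.9452 + 0.287997 × 149.9608
= 30.75133 + 13.26921 + 61.10239 + 43.18826 = 148.31119 amu

148.3112 amu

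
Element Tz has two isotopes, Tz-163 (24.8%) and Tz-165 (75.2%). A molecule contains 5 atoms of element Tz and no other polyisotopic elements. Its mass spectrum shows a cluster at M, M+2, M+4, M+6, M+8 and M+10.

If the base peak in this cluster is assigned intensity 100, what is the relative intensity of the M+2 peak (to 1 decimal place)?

(0.248 + 0.752)^5 gives M 0.0009, M+2 0.0142, M+4 0.0863, M+6 0.2616, M+8 0.3965, M+10 0.2405; the largest is M+8.
P(M+8) = C(5,4) × 0.248^1 × 0.752^4 = 5 × 0.2480 × 0.31979477 = 0.396546 (base)
P(M+2) = C(5,1) × 0.248^4 × 0.752^1 = 5 × 0.00378274 × 0.7520 = 0.014223
Relative intensity = 0.014223 / 0.396546 × 100 = 3.6

3.6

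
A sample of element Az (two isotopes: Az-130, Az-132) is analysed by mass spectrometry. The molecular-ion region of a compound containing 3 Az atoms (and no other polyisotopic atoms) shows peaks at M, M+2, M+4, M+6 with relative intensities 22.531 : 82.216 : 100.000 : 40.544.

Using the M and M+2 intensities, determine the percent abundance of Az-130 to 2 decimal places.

Let p = fractional abundance of Az-130. I(M+2)/I(M) = [C(3,1)·p^2·(1−p)] / p^3 = 3·(1−p)/p = 82.216/22.531 = 3.6490
(1−p)/p = 3.6490/3 = 1.2163  ⇒  p = 1/(1 + 1.2163) = 0.4512
Az-130: 45.12%, Az-132: 54.88%.

45.12%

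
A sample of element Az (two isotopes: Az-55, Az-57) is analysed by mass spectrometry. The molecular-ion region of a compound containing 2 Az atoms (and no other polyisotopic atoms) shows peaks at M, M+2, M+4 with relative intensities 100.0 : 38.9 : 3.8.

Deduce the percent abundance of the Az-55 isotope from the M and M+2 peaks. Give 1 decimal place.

Let p = fractional abundance of Az-55. I(M+2)/I(M) = [C(2,1)·p^1·(1−p)] / p^2 = 2·(1−p)/p = 38.9/100.0 = 0.3890
(1−p)/p = 0.3890/2 = 0.1945  ⇒  p = 1/(1 + 0.1945) = 0.8372
Az-55: 83.7%, Az-57: 16.3%.

83.7%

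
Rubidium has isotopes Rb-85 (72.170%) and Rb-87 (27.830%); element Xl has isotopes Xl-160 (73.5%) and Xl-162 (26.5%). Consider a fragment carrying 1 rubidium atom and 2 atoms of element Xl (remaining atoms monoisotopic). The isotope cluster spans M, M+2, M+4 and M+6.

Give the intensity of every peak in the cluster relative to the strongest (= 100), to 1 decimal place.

90.4 : 100.0 : 36.9 : 4.5

Rubidium pattern (n=1): 0.7217 : 0.2783
Element Xl pattern (n=2): 0.540225 : 0.38955 : 0.070225
Convolve the two distributions (both contribute in 2-u steps):
  M: 0.7217×0.540225 = 0.389880
  M+2: 0.7217×0.38955 + 0.2783×0.540225 = 0.431483
  M+4: 0.7217×0.070225 + 0.2783×0.38955 = 0.159093
  M+6: 0.2783×0.070225 = 0.019544
Scale to base peak (0.431483) = 100: 90.4 : 100.0 : 36.9 : 4.5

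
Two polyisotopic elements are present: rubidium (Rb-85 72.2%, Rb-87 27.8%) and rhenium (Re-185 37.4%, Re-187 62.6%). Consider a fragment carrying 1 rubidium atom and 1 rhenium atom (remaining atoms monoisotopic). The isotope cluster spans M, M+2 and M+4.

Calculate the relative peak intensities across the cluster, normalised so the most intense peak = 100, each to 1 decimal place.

48.6 : 100.0 : 31.3

Rubidium pattern (n=1): 0.7220 : 0.2780
Rhenium pattern (n=1): 0.3740 : 0.6260
Convolve the two distributions (both contribute in 2-u steps):
  M: 0.7220×0.3740 = 0.270028
  M+2: 0.7220×0.6260 + 0.2780×0.3740 = 0.555944
  M+4: 0.2780×0.6260 = 0.174028
Scale to base peak (0.555944) = 100: 48.6 : 100.0 : 31.3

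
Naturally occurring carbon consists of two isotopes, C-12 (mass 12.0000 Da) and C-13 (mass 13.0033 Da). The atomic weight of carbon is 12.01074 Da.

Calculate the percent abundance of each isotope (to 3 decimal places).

With x = fraction of C-12 (so C-13 is 1 − x):
12.0000·x + 13.0033·(1 − x) = 12.01074
(12.0000 − 13.0033)·x = 12.01074 − 13.0033
x = -0.99256 / -1.0033 = 0.98930 → 98.930% C-12, 1.070% C-13.

C-12: 98.930%, C-13: 1.070%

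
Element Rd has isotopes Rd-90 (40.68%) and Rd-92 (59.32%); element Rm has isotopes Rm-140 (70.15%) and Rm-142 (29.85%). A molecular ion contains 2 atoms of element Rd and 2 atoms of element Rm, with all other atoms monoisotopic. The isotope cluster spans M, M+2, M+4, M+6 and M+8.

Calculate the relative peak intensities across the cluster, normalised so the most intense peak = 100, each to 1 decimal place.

Element Rd pattern (n=2): 0.16548624 : 0.48262752 : 0.35188624
Element Rm pattern (n=2): 0.49210225 : 0.4187955 : 0.08910225
Convolve the two distributions (both contribute in 2-u steps):
  M: 0.16548624×0.49210225 = 0.081436
  M+2: 0.16548624×0.4187955 + 0.48262752×0.49210225 = 0.306807
  M+4: 0.16548624×0.08910225 + 0.48262752×0.4187955 + 0.35188624×0.49210225 = 0.390031
  M+6: 0.48262752×0.08910225 + 0.35188624×0.4187955 = 0.190372
  M+8: 0.35188624×0.08910225 = 0.031354
Scale to base peak (0.390031) = 100: 20.9 : 78.7 : 100.0 : 48.8 : 8.0

20.9 : 78.7 : 100.0 : 48.8 : 8.0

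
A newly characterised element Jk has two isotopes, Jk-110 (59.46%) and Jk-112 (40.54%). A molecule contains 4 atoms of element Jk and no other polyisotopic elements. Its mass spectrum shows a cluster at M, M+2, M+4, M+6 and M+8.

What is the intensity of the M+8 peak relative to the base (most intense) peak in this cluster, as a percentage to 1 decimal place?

Binomial terms of (0.5946 + 0.4054)^4: M 0.1250, M+2 0.3409, M+4 0.3486, M+6 0.1585, M+8 0.0270 → M+4 is the base peak.
P(M+4) = C(4,2) × 0.5946^2 × 0.4054^2 = 6 × 0.35354916 × 0.16434916 = 0.348633 (base)
P(M+8) = C(4,4) × 0.5946^0 × 0.4054^4 = 1 × 1.0000 × 0.02701065 = 0.027011
Relative intensity = 0.027011 / 0.348633 × 100 = 7.7

7.7%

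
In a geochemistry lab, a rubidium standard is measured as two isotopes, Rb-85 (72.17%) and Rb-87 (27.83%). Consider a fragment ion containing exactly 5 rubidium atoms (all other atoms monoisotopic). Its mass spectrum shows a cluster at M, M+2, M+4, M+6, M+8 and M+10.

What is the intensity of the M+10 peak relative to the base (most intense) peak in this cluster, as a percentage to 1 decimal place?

(0.7217 + 0.2783)^5 gives M 0.1958, M+2 0.3775, M+4 0.2911, M+6 0.1123, M+8 0.0216, M+10 0.0017; the largest is M+2.
P(M+2) = C(5,1) × 0.7217^4 × 0.2783^1 = 5 × 0.27128565 × 0.2783 = 0.377494 (base)
P(M+10) = C(5,5) × 0.7217^0 × 0.2783^5 = 1 × 1.0000 × 0.00166942 = 0.001669
Relative intensity = 0.001669 / 0.377494 × 100 = 0.4

0.4%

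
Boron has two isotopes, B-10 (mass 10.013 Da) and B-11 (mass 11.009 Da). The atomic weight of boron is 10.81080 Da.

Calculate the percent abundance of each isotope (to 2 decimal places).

B-10: 19.90%, B-11: 80.10%

With x = fraction of B-10 (so B-11 is 1 − x):
10.013·x + 11.009·(1 − x) = 10.81080
(10.013 − 11.009)·x = 10.81080 − 11.009
x = -0.19820 / -0.996 = 0.19900 → 19.90% B-10, 80.10% B-11.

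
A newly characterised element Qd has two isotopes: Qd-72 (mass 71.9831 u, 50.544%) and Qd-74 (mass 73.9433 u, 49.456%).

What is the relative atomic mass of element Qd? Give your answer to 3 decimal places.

The abundance-weighted mean is 0.50544 × 71.9831 + 0.49456 × 73.9433
= 36.38314 + 36.56940 = 72.95254 u

72.953 u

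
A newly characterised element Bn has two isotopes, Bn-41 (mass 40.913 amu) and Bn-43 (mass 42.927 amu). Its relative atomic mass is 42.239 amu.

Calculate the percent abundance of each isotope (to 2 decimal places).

Let x be the fractional abundance of Bn-41; then Bn-43 has abundance 1 − x.
40.913·x + 42.927·(1 − x) = 42.239
(40.913 − 42.927)·x = 42.239 − 42.927
x = -0.688 / -2.014 = 0.34161 → 34.16% Bn-41, 65.84% Bn-43.

Bn-41: 34.16%, Bn-43: 65.84%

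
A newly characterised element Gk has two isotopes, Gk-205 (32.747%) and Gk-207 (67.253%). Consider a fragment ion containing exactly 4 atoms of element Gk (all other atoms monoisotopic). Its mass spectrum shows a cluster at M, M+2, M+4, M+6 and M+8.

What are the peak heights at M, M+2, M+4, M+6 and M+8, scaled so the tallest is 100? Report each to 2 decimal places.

2.89 : 23.71 : 73.04 : 100.00 : 51.34

Each Gk atom is independently Gk-205 (p = 0.32747) or Gk-207 (q = 0.67253); the cluster is the binomial expansion (p + q)^4.
P(M) = 0.32747^4 = 0.011500
P(M+2) = 4 × 0.32747^3 × 0.67253^1 = 0.094468
P(M+4) = 6 × 0.32747^2 × 0.67253^2 = 0.291017
P(M+6) = 4 × 0.32747^1 × 0.67253^3 = 0.398443
P(M+8) = 0.67253^4 = 0.204572
The M+6 peak is largest (0.398443); scaling to 100 gives 2.89 : 23.71 : 73.04 : 100.00 : 51.34.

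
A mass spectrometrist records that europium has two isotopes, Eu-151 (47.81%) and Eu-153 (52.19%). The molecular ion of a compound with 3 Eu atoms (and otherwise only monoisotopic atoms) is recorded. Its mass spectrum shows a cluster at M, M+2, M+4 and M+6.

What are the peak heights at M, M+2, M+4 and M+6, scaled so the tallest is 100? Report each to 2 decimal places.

27.97 : 91.61 : 100.00 : 36.39

Expanding (0.4781 + 0.5219)^3:
P(M) = 0.4781^3 = 0.109284
P(M+2) = 3 × 0.4781^2 × 0.5219^1 = 0.357887
P(M+4) = 3 × 0.4781^1 × 0.5219^2 = 0.390674
P(M+6) = 0.5219^3 = 0.142155
The M+4 peak is largest (0.390674); scaling to 100 gives 27.97 : 91.61 : 100.00 : 36.39.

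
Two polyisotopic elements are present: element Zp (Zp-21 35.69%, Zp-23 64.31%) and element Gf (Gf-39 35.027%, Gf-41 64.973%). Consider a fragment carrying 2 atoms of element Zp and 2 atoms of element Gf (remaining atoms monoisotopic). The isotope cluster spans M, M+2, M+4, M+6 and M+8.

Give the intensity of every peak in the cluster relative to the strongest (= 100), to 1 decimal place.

4.1 : 29.9 : 82.0 : 100.0 : 45.7

Element Zp pattern (n=2): 0.12737761 : 0.45904478 : 0.41357761
Element Gf pattern (n=2): 0.12268907 : 0.45516185 : 0.42214907
Convolve the two distributions (both contribute in 2-u steps):
  M: 0.12737761×0.12268907 = 0.015628
  M+2: 0.12737761×0.45516185 + 0.45904478×0.12268907 = 0.114297
  M+4: 0.12737761×0.42214907 + 0.45904478×0.45516185 + 0.41357761×0.12268907 = 0.313453
  M+6: 0.45904478×0.42214907 + 0.41357761×0.45516185 = 0.382030
  M+8: 0.41357761×0.42214907 = 0.174591
Scale to base peak (0.382030) = 100: 4.1 : 29.9 : 82.0 : 100.0 : 45.7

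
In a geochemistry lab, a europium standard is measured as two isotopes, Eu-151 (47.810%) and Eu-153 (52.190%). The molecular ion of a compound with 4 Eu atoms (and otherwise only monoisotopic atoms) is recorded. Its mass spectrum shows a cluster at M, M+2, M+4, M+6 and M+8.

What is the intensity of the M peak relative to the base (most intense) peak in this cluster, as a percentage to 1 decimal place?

14.0%

Binomial terms of (0.47810 + 0.52190)^4: M 0.0522, M+2 0.2281, M+4 0.3736, M+6 0.2719, M+8 0.0742 → M+4 is the base peak.
P(M+4) = C(4,2) × 0.47810^2 × 0.52190^2 = 6 × 0.22857961 × 0.27237961 = 0.373563 (base)
P(M) = C(4,0) × 0.47810^4 × 0.52190^0 = 1 × 0.05224864 × 1.0000 = 0.052249
Relative intensity = 0.052249 / 0.373563 × 100 = 14.0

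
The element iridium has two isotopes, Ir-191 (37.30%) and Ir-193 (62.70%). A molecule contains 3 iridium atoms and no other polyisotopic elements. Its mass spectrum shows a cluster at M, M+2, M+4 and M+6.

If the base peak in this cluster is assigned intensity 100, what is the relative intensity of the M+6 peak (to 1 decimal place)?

(0.3730 + 0.6270)^3 gives M 0.0519, M+2 0.2617, M+4 0.4399, M+6 0.2465; the largest is M+4.
P(M+4) = C(3,2) × 0.3730^1 × 0.6270^2 = 3 × 0.3730 × 0.393129 = 0.439911 (base)
P(M+6) = C(3,3) × 0.3730^0 × 0.6270^3 = 1 × 1.0000 × 0.24649188 = 0.246492
Relative intensity = 0.246492 / 0.439911 × 100 = 56.0

56.0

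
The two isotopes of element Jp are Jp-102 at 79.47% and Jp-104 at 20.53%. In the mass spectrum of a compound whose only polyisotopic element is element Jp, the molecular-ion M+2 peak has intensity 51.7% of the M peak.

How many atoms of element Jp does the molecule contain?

For n independent Jp atoms, I(M+2)/I(M) = n · (abundance Jp-104) / (abundance Jp-102) = n · 0.2053/0.7947.
n = 0.517 × 0.7947/0.2053 = 2.00 ≈ 2

2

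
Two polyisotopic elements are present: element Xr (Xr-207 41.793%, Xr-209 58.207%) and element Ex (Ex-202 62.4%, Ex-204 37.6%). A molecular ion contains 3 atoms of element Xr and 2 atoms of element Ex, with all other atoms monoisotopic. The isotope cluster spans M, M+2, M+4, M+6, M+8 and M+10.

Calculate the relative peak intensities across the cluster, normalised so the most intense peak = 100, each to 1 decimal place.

8.9 : 47.9 : 99.9 : 100.0 : 47.8 : 8.7

Element Xr pattern (n=3): 0.07299795 : 0.30500262 : 0.42479093 : 0.19720851
Element Ex pattern (n=2): 0.389376 : 0.469248 : 0.141376
Convolve the two distributions (both contribute in 2-u steps):
  M: 0.07299795×0.389376 = 0.028424
  M+2: 0.07299795×0.469248 + 0.30500262×0.389376 = 0.153015
  M+4: 0.07299795×0.141376 + 0.30500262×0.469248 + 0.42479093×0.389376 = 0.318845
  M+6: 0.30500262×0.141376 + 0.42479093×0.469248 + 0.19720851×0.389376 = 0.319241
  M+8: 0.42479093×0.141376 + 0.19720851×0.469248 = 0.152595
  M+10: 0.19720851×0.141376 = 0.027881
Scale to base peak (0.319241) = 100: 8.9 : 47.9 : 99.9 : 100.0 : 47.8 : 8.7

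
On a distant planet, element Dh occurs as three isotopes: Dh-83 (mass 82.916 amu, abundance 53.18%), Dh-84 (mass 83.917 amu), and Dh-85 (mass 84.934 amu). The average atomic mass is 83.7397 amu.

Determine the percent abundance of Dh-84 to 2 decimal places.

11.91%

The remaining 46.82% is split between Dh-84 (fraction x) and Dh-85 (fraction 0.4682 − x).
Substituting: 83.917x + 84.934(0.4682 − x) = 39.6449712
(83.917 − 84.934)x = -0.1211276  ⇒  x = 0.11910, y = 0.34910
Dh-84: 11.91%, Dh-85: 34.91%.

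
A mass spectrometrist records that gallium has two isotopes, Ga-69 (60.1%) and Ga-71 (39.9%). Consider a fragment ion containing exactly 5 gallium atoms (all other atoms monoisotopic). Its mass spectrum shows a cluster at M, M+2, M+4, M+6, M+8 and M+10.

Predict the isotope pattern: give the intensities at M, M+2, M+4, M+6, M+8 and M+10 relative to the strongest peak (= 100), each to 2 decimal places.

The 5 Ga atoms are independent, so intensities follow the terms of (0.601 + 0.399)^5.
P(M) = 0.601^5 = 0.078410
P(M+2) = 5 × 0.601^4 × 0.399^1 = 0.260280
P(M+4) = 10 × 0.601^3 × 0.399^2 = 0.345596
P(M+6) = 10 × 0.601^2 × 0.399^3 = 0.229439
P(M+8) = 5 × 0.601^1 × 0.399^4 = 0.076162
P(M+10) = 0.399^5 = 0.010113
The M+4 peak is largest (0.345596); scaling to 100 gives 22.69 : 75.31 : 100.00 : 66.39 : 22.04 : 2.93.

22.69 : 75.31 : 100.00 : 66.39 : 22.04 : 2.93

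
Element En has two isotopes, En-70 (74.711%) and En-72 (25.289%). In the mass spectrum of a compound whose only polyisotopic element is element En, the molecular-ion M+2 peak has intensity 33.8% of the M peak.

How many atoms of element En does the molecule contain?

With n En atoms, P(M+2)/P(M) = C(n,1)·p^(n−1)q / p^n = n·q/p = n · 0.25289/0.74711.
n = 0.338 × 0.74711/0.25289 = 1.00 ≈ 1

1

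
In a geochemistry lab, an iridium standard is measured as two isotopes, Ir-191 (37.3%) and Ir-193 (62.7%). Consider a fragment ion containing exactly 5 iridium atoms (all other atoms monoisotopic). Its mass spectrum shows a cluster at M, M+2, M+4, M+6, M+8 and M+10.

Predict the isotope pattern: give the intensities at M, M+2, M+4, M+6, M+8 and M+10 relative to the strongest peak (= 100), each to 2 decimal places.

The 5 Ir atoms are independent, so intensities follow the terms of (0.373 + 0.627)^5.
P(M) = 0.373^5 = 0.007220
P(M+2) = 5 × 0.373^4 × 0.627^1 = 0.060684
P(M+4) = 10 × 0.373^3 × 0.627^2 = 0.204015
P(M+6) = 10 × 0.373^2 × 0.627^3 = 0.342942
P(M+8) = 5 × 0.373^1 × 0.627^4 = 0.288237
P(M+10) = 0.627^5 = 0.096903
The M+6 peak is largest (0.342942); scaling to 100 gives 2.11 : 17.70 : 59.49 : 100.00 : 84.05 : 28.26.

2.11 : 17.70 : 59.49 : 100.00 : 84.05 : 28.26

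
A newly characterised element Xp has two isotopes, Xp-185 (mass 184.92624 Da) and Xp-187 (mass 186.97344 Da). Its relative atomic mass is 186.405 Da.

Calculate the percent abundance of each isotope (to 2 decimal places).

Writing the weighted mean with unknown fraction x of Xp-185:
184.92624·x + 186.97344·(1 − x) = 186.405
(184.92624 − 186.97344)·x = 186.405 − 186.97344
x = -0.56844 / -2.04720 = 0.27767 → 27.77% Xp-185, 72.23% Xp-187.

Xp-185: 27.77%, Xp-187: 72.23%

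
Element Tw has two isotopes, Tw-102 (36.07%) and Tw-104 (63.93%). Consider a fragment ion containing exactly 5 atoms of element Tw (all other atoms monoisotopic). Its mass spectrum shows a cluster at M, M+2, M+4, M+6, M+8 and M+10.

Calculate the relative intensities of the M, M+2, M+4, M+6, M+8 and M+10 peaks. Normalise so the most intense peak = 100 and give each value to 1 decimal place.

Each Tw atom is independently Tw-102 (p = 0.3607) or Tw-104 (q = 0.6393); the cluster is the binomial expansion (p + q)^5.
P(M) = 0.3607^5 = 0.006106
P(M+2) = 5 × 0.3607^4 × 0.6393^1 = 0.054108
P(M+4) = 10 × 0.3607^3 × 0.6393^2 = 0.191800
P(M+6) = 10 × 0.3607^2 × 0.6393^3 = 0.339943
P(M+8) = 5 × 0.3607^1 × 0.6393^4 = 0.301255
P(M+10) = 0.6393^5 = 0.106788
The M+6 peak is largest (0.339943); scaling to 100 gives 1.8 : 15.9 : 56.4 : 100.0 : 88.6 : 31.4.

1.8 : 15.9 : 56.4 : 100.0 : 88.6 : 31.4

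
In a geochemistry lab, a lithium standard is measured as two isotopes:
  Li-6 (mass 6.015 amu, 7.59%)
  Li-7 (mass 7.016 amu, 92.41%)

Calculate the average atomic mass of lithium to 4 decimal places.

The abundance-weighted mean is 0.0759 × 6.015 + 0.9241 × 7.016
= 0.45654 + 6.48349 = 6.94003 amu

6.9400 amu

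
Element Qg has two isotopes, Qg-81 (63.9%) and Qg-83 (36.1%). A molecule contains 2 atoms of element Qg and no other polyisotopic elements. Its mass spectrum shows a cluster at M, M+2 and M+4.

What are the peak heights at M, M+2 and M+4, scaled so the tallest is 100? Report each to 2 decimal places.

88.50 : 100.00 : 28.25

Each Qg atom is independently Qg-81 (p = 0.639) or Qg-83 (q = 0.361); the cluster is the binomial expansion (p + q)^2.
P(M) = 0.639^2 = 0.408321
P(M+2) = 2 × 0.639^1 × 0.361^1 = 0.461358
P(M+4) = 0.361^2 = 0.130321
The M+2 peak is largest (0.461358); scaling to 100 gives 88.50 : 100.00 : 28.25.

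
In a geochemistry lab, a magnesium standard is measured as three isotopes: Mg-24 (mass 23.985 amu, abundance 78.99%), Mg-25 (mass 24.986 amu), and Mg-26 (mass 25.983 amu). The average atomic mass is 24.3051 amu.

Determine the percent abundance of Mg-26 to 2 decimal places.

11.01%

The remaining 21.01% is split between Mg-25 (fraction x) and Mg-26 (fraction 0.2101 − x).
Substituting: 24.986x + 25.983(0.2101 − x) = 5.3593485
(24.986 − 25.983)x = -0.0996798  ⇒  x = 0.09998, y = 0.11012
Mg-25: 10.00%, Mg-26: 11.01%.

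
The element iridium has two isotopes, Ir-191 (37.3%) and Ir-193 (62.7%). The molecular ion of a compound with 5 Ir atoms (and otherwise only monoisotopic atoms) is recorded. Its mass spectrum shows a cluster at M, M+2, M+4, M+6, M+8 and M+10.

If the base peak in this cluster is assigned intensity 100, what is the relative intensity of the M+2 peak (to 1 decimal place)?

Binomial terms of (0.373 + 0.627)^5: M 0.0072, M+2 0.0607, M+4 0.2040, M+6 0.3429, M+8 0.2882, M+10 0.0969 → M+6 is the base peak.
P(M+6) = C(5,3) × 0.373^2 × 0.627^3 = 10 × 0.139129 × 0.24649188 = 0.342942 (base)
P(M+2) = C(5,1) × 0.373^4 × 0.627^1 = 5 × 0.01935688 × 0.6270 = 0.060684
Relative intensity = 0.060684 / 0.342942 × 100 = 17.7

17.7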